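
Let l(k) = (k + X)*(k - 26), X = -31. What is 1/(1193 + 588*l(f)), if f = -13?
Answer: 1/1010201 ≈ 9.8990e-7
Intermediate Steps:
l(k) = (-31 + k)*(-26 + k) (l(k) = (k - 31)*(k - 26) = (-31 + k)*(-26 + k))
1/(1193 + 588*l(f)) = 1/(1193 + 588*(806 + (-13)² - 57*(-13))) = 1/(1193 + 588*(806 + 169 + 741)) = 1/(1193 + 588*1716) = 1/(1193 + 1009008) = 1/1010201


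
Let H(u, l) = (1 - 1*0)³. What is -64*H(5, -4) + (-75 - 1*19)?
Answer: -158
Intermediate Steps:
H(u, l) = 1 (H(u, l) = (1 + 0)³ = 1³ = 1)
-64*H(5, -4) + (-75 - 1*19) = -64*1 + (-75 - 1*19) = -64 + (-75 - 19) = -64 - 94 = -158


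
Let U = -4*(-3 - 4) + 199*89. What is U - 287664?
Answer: -269925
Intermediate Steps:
U = 17739 (U = -4*(-7) + 17711 = 28 + 17711 = 17739)
U - 287664 = 17739 - 287664 = -269925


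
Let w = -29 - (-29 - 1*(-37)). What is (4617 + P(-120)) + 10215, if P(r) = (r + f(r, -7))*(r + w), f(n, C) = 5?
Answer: 32887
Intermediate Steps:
w = -37 (w = -29 - (-29 + 37) = -29 - 1*8 = -29 - 8 = -37)
P(r) = (-37 + r)*(5 + r) (P(r) = (r + 5)*(r - 37) = (5 + r)*(-37 + r) = (-37 + r)*(5 + r))
(4617 + P(-120)) + 10215 = (4617 + (-185 + (-120)² - 32*(-120))) + 10215 = (4617 + (-185 + 14400 + 3840)) + 10215 = (4617 + 18055) + 10215 = 22672 + 10215 = 32887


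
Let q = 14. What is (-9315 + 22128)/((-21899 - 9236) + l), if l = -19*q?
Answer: -4271/10467 ≈ -0.40804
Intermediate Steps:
l = -266 (l = -19*14 = -266)
(-9315 + 22128)/((-21899 - 9236) + l) = (-9315 + 22128)/((-21899 - 9236) - 266) = 12813/(-31135 - 266) = 12813/(-31401) = 12813*(-1/31401) = -4271/10467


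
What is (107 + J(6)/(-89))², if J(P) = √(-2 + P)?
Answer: 90649441/7921 ≈ 11444.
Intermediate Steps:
(107 + J(6)/(-89))² = (107 + √(-2 + 6)/(-89))² = (107 + √4*(-1/89))² = (107 + 2*(-1/89))² = (107 - 2/89)² = (9521/89)² = 90649441/7921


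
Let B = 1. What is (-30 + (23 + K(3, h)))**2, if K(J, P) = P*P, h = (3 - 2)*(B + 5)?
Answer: 841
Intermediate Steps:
h = 6 (h = (3 - 2)*(1 + 5) = 1*6 = 6)
K(J, P) = P**2
(-30 + (23 + K(3, h)))**2 = (-30 + (23 + 6**2))**2 = (-30 + (23 + 36))**2 = (-30 + 59)**2 = 29**2 = 841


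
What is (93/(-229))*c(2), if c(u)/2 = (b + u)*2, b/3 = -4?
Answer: 3720/229 ≈ 16.245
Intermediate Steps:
b = -12 (b = 3*(-4) = -12)
c(u) = -48 + 4*u (c(u) = 2*((-12 + u)*2) = 2*(-24 + 2*u) = -48 + 4*u)
(93/(-229))*c(2) = (93/(-229))*(-48 + 4*2) = (93*(-1/229))*(-48 + 8) = -93/229*(-40) = 3720/229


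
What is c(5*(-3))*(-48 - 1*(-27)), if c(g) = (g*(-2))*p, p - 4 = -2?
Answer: -1260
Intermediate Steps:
p = 2 (p = 4 - 2 = 2)
c(g) = -4*g (c(g) = (g*(-2))*2 = -2*g*2 = -4*g)
c(5*(-3))*(-48 - 1*(-27)) = (-20*(-3))*(-48 - 1*(-27)) = (-4*(-15))*(-48 + 27) = 60*(-21) = -1260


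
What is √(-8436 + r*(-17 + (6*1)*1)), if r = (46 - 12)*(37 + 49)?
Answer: 10*I*√406 ≈ 201.49*I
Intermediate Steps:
r = 2924 (r = 34*86 = 2924)
√(-8436 + r*(-17 + (6*1)*1)) = √(-8436 + 2924*(-17 + (6*1)*1)) = √(-8436 + 2924*(-17 + 6*1)) = √(-8436 + 2924*(-17 + 6)) = √(-8436 + 2924*(-11)) = √(-8436 - 32164) = √(-40600) = 10*I*√406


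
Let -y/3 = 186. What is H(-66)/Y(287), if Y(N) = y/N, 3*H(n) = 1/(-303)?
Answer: 287/507222 ≈ 0.00056583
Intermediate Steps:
y = -558 (y = -3*186 = -558)
H(n) = -1/909 (H(n) = (⅓)/(-303) = (⅓)*(-1/303) = -1/909)
Y(N) = -558/N
H(-66)/Y(287) = -1/(909*((-558/287))) = -1/(909*((-558*1/287))) = -1/(909*(-558/287)) = -1/909*(-287/558) = 287/507222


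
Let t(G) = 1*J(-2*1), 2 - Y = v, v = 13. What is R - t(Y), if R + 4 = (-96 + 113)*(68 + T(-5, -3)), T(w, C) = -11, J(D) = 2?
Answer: 963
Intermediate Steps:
Y = -11 (Y = 2 - 1*13 = 2 - 13 = -11)
t(G) = 2 (t(G) = 1*2 = 2)
R = 965 (R = -4 + (-96 + 113)*(68 - 11) = -4 + 17*57 = -4 + 969 = 965)
R - t(Y) = 965 - 1*2 = 965 - 2 = 963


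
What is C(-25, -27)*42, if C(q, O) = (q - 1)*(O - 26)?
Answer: 57876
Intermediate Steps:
C(q, O) = (-1 + q)*(-26 + O)
C(-25, -27)*42 = (26 - 1*(-27) - 26*(-25) - 27*(-25))*42 = (26 + 27 + 650 + 675)*42 = 1378*42 = 57876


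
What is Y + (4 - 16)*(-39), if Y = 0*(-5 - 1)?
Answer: 468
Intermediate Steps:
Y = 0 (Y = 0*(-6) = 0)
Y + (4 - 16)*(-39) = 0 + (4 - 16)*(-39) = 0 - 12*(-39) = 0 + 468 = 468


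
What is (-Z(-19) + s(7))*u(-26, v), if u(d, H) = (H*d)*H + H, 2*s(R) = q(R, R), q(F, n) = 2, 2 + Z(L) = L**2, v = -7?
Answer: 458598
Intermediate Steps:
Z(L) = -2 + L**2
s(R) = 1 (s(R) = (1/2)*2 = 1)
u(d, H) = H + d*H**2 (u(d, H) = d*H**2 + H = H + d*H**2)
(-Z(-19) + s(7))*u(-26, v) = (-(-2 + (-19)**2) + 1)*(-7*(1 - 7*(-26))) = (-(-2 + 361) + 1)*(-7*(1 + 182)) = (-1*359 + 1)*(-7*183) = (-359 + 1)*(-1281) = -358*(-1281) = 458598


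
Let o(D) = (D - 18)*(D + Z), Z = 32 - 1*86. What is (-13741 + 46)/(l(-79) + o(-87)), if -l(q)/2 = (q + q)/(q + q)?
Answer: -13695/14803 ≈ -0.92515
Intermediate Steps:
Z = -54 (Z = 32 - 86 = -54)
o(D) = (-54 + D)*(-18 + D) (o(D) = (D - 18)*(D - 54) = (-18 + D)*(-54 + D) = (-54 + D)*(-18 + D))
l(q) = -2 (l(q) = -2*(q + q)/(q + q) = -2*2*q/(2*q) = -2*2*q*1/(2*q) = -2*1 = -2)
(-13741 + 46)/(l(-79) + o(-87)) = (-13741 + 46)/(-2 + (972 + (-87)² - 72*(-87))) = -13695/(-2 + (972 + 7569 + 6264)) = -13695/(-2 + 14805) = -13695/14803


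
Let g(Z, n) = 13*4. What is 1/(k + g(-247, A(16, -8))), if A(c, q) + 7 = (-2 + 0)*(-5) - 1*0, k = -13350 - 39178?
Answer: -1/52476 ≈ -1.9056e-5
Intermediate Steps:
k = -52528
A(c, q) = 3 (A(c, q) = -7 + ((-2 + 0)*(-5) - 1*0) = -7 + (-2*(-5) + 0) = -7 + (10 + 0) = -7 + 10 = 3)
g(Z, n) = 52
1/(k + g(-247, A(16, -8))) = 1/(-52528 + 52) = 1/(-52476) = -1/52476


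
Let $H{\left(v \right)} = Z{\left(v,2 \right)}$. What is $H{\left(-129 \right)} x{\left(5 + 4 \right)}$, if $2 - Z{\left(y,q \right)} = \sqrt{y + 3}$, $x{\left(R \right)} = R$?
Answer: $18 - 27 i \sqrt{14} \approx 18.0 - 101.02 i$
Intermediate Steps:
$Z{\left(y,q \right)} = 2 - \sqrt{3 + y}$ ($Z{\left(y,q \right)} = 2 - \sqrt{y + 3} = 2 - \sqrt{3 + y}$)
$H{\left(v \right)} = 2 - \sqrt{3 + v}$
$H{\left(-129 \right)} x{\left(5 + 4 \right)} = \left(2 - \sqrt{3 - 129}\right) \left(5 + 4\right) = \left(2 - \sqrt{-126}\right) 9 = \left(2 - 3 i \sqrt{14}\right) 9 = 18 - 27 i \sqrt{14}$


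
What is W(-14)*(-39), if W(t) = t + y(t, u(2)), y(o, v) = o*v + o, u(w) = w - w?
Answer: 1092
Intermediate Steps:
u(w) = 0
y(o, v) = o + o*v
W(t) = 2*t (W(t) = t + t*(1 + 0) = t + t*1 = t + t = 2*t)
W(-14)*(-39) = (2*(-14))*(-39) = -28*(-39) = 1092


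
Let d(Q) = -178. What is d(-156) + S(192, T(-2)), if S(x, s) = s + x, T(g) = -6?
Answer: 8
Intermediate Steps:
d(-156) + S(192, T(-2)) = -178 + (-6 + 192) = -178 + 186 = 8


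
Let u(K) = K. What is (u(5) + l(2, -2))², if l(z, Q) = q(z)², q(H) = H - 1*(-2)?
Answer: 441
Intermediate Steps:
q(H) = 2 + H (q(H) = H + 2 = 2 + H)
l(z, Q) = (2 + z)²
(u(5) + l(2, -2))² = (5 + (2 + 2)²)² = (5 + 4²)² = (5 + 16)² = 21² = 441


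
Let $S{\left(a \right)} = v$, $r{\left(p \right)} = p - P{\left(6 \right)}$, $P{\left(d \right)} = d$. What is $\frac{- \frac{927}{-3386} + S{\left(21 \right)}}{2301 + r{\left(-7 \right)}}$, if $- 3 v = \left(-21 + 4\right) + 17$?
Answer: $\frac{927}{7747168} \approx 0.00011966$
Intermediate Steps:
$r{\left(p \right)} = -6 + p$ ($r{\left(p \right)} = p - 6 = -6 + p$)
$v = 0$ ($v = - \frac{\left(-21 + 4\right) + 17}{3} = - \frac{-17 + 17}{3} = \left(- \frac{1}{3}\right) 0 = 0$)
$S{\left(a \right)} = 0$
$\frac{- \frac{927}{-3386} + S{\left(21 \right)}}{2301 + r{\left(-7 \right)}} = \frac{- \frac{927}{-3386} + 0}{2301 - 13} = \frac{\left(-927\right) \left(- \frac{1}{3386}\right) + 0}{2301 - 13} = \frac{\frac{927}{3386} + 0}{2288} = \frac{927}{3386} \cdot \frac{1}{2288} = \frac{927}{7747168}$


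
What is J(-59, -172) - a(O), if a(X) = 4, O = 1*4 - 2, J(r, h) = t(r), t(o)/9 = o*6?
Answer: -3190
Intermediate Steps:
t(o) = 54*o (t(o) = 9*(o*6) = 9*(6*o) = 54*o)
J(r, h) = 54*r
O = 2 (O = 4 - 2 = 2)
J(-59, -172) - a(O) = 54*(-59) - 1*4 = -3186 - 4 = -3190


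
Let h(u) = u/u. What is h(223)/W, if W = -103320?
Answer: -1/103320 ≈ -9.6787e-6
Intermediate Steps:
h(u) = 1
h(223)/W = 1/(-103320) = 1*(-1/103320) = -1/103320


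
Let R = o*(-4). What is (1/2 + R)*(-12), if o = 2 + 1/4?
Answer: 102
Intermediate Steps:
o = 9/4 (o = 2 + 1*(¼) = 2 + ¼ = 9/4 ≈ 2.2500)
R = -9 (R = (9/4)*(-4) = -9)
(1/2 + R)*(-12) = (1/2 - 9)*(-12) = (½ - 9)*(-12) = -17/2*(-12) = 102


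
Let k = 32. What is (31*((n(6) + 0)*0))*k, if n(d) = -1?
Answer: 0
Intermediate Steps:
(31*((n(6) + 0)*0))*k = (31*((-1 + 0)*0))*32 = (31*(-1*0))*32 = (31*0)*32 = 0*32 = 0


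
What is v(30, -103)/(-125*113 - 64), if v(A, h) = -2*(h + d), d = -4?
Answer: -214/14189 ≈ -0.015082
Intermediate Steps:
v(A, h) = 8 - 2*h (v(A, h) = -2*(h - 4) = -2*(-4 + h) = 8 - 2*h)
v(30, -103)/(-125*113 - 64) = (8 - 2*(-103))/(-125*113 - 64) = (8 + 206)/(-14125 - 64) = 214/(-14189) = 214*(-1/14189) = -214/14189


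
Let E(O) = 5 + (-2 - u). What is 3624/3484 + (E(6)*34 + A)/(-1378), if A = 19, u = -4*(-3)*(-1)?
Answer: 4661/7102 ≈ 0.65629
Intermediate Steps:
u = -12 (u = 12*(-1) = -12)
E(O) = 15 (E(O) = 5 + (-2 - 1*(-12)) = 5 + (-2 + 12) = 5 + 10 = 15)
3624/3484 + (E(6)*34 + A)/(-1378) = 3624/3484 + (15*34 + 19)/(-1378) = 3624*(1/3484) + (510 + 19)*(-1/1378) = 906/871 + 529*(-1/1378) = 906/871 - 529/1378 = 4661/7102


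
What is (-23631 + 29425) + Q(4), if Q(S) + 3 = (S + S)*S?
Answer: 5823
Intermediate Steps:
Q(S) = -3 + 2*S**2 (Q(S) = -3 + (S + S)*S = -3 + (2*S)*S = -3 + 2*S**2)
(-23631 + 29425) + Q(4) = (-23631 + 29425) + (-3 + 2*4**2) = 5794 + (-3 + 2*16) = 5794 + (-3 + 32) = 5794 + 29 = 5823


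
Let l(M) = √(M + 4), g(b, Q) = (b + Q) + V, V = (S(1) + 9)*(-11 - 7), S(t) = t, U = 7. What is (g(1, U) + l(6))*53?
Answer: -9116 + 53*√10 ≈ -8948.4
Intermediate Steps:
V = -180 (V = (1 + 9)*(-11 - 7) = 10*(-18) = -180)
g(b, Q) = -180 + Q + b (g(b, Q) = (b + Q) - 180 = (Q + b) - 180 = -180 + Q + b)
l(M) = √(4 + M)
(g(1, U) + l(6))*53 = ((-180 + 7 + 1) + √(4 + 6))*53 = (-172 + √10)*53 = -9116 + 53*√10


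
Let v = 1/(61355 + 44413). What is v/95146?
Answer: 1/10063402128 ≈ 9.9370e-11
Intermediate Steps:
v = 1/105768 ≈ 9.4547e-6
v/95146 = (1/105768)/95146 = (1/105768)*(1/95146) = 1/10063402128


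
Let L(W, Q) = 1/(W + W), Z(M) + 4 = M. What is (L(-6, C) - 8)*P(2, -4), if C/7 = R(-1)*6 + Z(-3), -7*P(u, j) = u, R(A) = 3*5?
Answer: 97/42 ≈ 2.3095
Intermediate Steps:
R(A) = 15
Z(M) = -4 + M
P(u, j) = -u/7
C = 581 (C = 7*(15*6 + (-4 - 3)) = 7*(90 - 7) = 7*83 = 581)
L(W, Q) = 1/(2*W)
(L(-6, C) - 8)*P(2, -4) = ((½)/(-6) - 8)*(-⅐*2) = ((½)*(-⅙) - 8)*(-2/7) = (-1/12 - 8)*(-2/7) = -97/12*(-2/7) = 97/42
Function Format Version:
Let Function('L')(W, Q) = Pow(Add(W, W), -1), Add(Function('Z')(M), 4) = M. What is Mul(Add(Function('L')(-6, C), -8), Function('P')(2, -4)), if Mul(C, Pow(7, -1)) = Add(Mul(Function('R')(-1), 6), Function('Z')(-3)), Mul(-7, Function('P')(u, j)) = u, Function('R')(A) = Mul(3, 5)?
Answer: Rational(97, 42) ≈ 2.3095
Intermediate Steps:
Function('R')(A) = 15
Function('Z')(M) = Add(-4, M)
Function('P')(u, j) = Mul(Rational(-1, 7), u)
C = 581 (C = Mul(7, Add(Mul(15, 6), Add(-4, -3))) = Mul(7, Add(90, -7)) = Mul(7, 83) = 581)
Function('L')(W, Q) = Mul(Rational(1, 2), Pow(W, -1)) (Function('L')(W, Q) = Pow(Mul(2, W), -1) = Mul(Rational(1, 2), Pow(W, -1)))
Mul(Add(Function('L')(-6, C), -8), Function('P')(2, -4)) = Mul(Add(Mul(Rational(1, 2), Pow(-6, -1)), -8), Mul(Rational(-1, 7), 2)) = Mul(Add(Mul(Rational(1, 2), Rational(-1, 6)), -8), Rational(-2, 7)) = Mul(Add(Rational(-1, 12), -8), Rational(-2, 7)) = Mul(Rational(-97, 12), Rational(-2, 7)) = Rational(97, 42)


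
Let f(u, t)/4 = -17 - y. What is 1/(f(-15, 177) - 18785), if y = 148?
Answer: -1/19445 ≈ -5.1427e-5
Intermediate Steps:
f(u, t) = -660 (f(u, t) = 4*(-17 - 1*148) = 4*(-17 - 148) = 4*(-165) = -660)
1/(f(-15, 177) - 18785) = 1/(-660 - 18785) = 1/(-19445) = -1/19445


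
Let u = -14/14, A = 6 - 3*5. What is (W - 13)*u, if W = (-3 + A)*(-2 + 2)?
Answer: 13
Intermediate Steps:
A = -9 (A = 6 - 15 = -9)
W = 0 (W = (-3 - 9)*(-2 + 2) = -12*0 = 0)
u = -1 (u = -14*1/14 = -1)
(W - 13)*u = (0 - 13)*(-1) = -13*(-1) = 13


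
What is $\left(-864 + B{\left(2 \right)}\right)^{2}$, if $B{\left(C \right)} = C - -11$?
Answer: $724201$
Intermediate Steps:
$B{\left(C \right)} = 11 + C$ ($B{\left(C \right)} = C + 11 = 11 + C$)
$\left(-864 + B{\left(2 \right)}\right)^{2} = \left(-864 + \left(11 + 2\right)\right)^{2} = \left(-864 + 13\right)^{2} = \left(-851\right)^{2} = 724201$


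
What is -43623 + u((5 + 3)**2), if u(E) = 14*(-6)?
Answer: -43707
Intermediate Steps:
u(E) = -84
-43623 + u((5 + 3)**2) = -43623 - 84 = -43707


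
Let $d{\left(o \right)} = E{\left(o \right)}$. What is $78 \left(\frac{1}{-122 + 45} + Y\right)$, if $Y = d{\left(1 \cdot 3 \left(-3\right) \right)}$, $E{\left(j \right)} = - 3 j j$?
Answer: $- \frac{1459536}{77} \approx -18955.0$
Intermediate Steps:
$E{\left(j \right)} = - 3 j^{2}$
$d{\left(o \right)} = - 3 o^{2}$
$Y = -243$ ($Y = - 3 \left(1 \cdot 3 \left(-3\right)\right)^{2} = - 3 \left(3 \left(-3\right)\right)^{2} = - 3 \left(-9\right)^{2} = \left(-3\right) 81 = -243$)
$78 \left(\frac{1}{-122 + 45} + Y\right) = 78 \left(\frac{1}{-122 + 45} - 243\right) = 78 \left(\frac{1}{-77} - 243\right) = 78 \left(- \frac{1}{77} - 243\right) = 78 \left(- \frac{18712}{77}\right) = - \frac{1459536}{77}$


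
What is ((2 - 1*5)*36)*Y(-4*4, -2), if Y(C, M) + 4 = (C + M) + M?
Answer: 2592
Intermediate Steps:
Y(C, M) = -4 + C + 2*M (Y(C, M) = -4 + ((C + M) + M) = -4 + (C + 2*M) = -4 + C + 2*M)
((2 - 1*5)*36)*Y(-4*4, -2) = ((2 - 1*5)*36)*(-4 - 4*4 + 2*(-2)) = ((2 - 5)*36)*(-4 - 16 - 4) = -3*36*(-24) = -108*(-24) = 2592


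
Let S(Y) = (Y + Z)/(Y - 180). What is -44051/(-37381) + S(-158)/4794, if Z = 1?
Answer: 2461547441/2088659508 ≈ 1.1785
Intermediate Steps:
S(Y) = (1 + Y)/(-180 + Y) (S(Y) = (Y + 1)/(Y - 180) = (1 + Y)/(-180 + Y))
-44051/(-37381) + S(-158)/4794 = -44051/(-37381) + ((1 - 158)/(-180 - 158))/4794 = -44051*(-1/37381) + (-157/(-338))*(1/4794) = 1519/1289 - 1/338*(-157)*(1/4794) = 1519/1289 + (157/338)*(1/4794) = 1519/1289 + 157/1620372 = 2461547441/2088659508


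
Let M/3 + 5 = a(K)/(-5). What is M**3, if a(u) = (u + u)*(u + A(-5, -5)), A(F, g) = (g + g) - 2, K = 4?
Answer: 1601613/125 ≈ 12813.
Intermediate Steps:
A(F, g) = -2 + 2*g (A(F, g) = 2*g - 2 = -2 + 2*g)
a(u) = 2*u*(-12 + u) (a(u) = (u + u)*(u + (-2 + 2*(-5))) = (2*u)*(u + (-2 - 10)) = (2*u)*(u - 12) = (2*u)*(-12 + u) = 2*u*(-12 + u))
M = 117/5 (M = -15 + 3*((2*4*(-12 + 4))/(-5)) = -15 + 3*(-2*4*(-8)/5) = -15 + 3*(-1/5*(-64)) = -15 + 3*(64/5) = -15 + 192/5 = 117/5 ≈ 23.400)
M**3 = (117/5)**3 = 1601613/125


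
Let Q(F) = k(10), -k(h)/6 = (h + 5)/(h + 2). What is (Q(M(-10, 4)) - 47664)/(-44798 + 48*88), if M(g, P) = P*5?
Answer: 95343/81148 ≈ 1.1749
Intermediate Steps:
k(h) = -6*(5 + h)/(2 + h) (k(h) = -6*(h + 5)/(h + 2) = -6*(5 + h)/(2 + h))
M(g, P) = 5*P
Q(F) = -15/2 (Q(F) = 6*(-5 - 1*10)/(2 + 10) = 6*(-5 - 10)/12 = 6*(1/12)*(-15) = -15/2)
(Q(M(-10, 4)) - 47664)/(-44798 + 48*88) = (-15/2 - 47664)/(-44798 + 48*88) = -95343/(2*(-44798 + 4224)) = -95343/2/(-40574) = -95343/2*(-1/40574) = 95343/81148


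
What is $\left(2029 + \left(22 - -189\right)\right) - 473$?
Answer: $1767$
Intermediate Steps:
$\left(2029 + \left(22 - -189\right)\right) - 473 = \left(2029 + \left(22 + 189\right)\right) - 473 = \left(2029 + 211\right) - 473 = 2240 - 473 = 1767$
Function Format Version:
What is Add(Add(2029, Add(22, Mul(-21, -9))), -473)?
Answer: 1767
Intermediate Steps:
Add(Add(2029, Add(22, Mul(-21, -9))), -473) = Add(Add(2029, Add(22, 189)), -473) = Add(Add(2029, 211), -473) = Add(2240, -473) = 1767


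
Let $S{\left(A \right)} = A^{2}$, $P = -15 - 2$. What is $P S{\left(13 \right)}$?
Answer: $-2873$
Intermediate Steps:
$P = -17$ ($P = -15 - 2 = -17$)
$P S{\left(13 \right)} = - 17 \cdot 13^{2} = \left(-17\right) 169 = -2873$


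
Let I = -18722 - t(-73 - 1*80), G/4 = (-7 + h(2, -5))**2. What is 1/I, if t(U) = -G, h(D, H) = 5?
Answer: -1/18706 ≈ -5.3459e-5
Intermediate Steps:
G = 16 (G = 4*(-7 + 5)**2 = 4*(-2)**2 = 4*4 = 16)
t(U) = -16 (t(U) = -1*16 = -16)
I = -18706 (I = -18722 - 1*(-16) = -18722 + 16 = -18706)
1/I = 1/(-18706) = -1/18706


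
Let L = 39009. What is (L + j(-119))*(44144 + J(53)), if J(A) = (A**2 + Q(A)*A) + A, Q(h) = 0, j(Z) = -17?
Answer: 1832857952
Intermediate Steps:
J(A) = A + A**2 (J(A) = (A**2 + 0*A) + A = (A**2 + 0) + A = A**2 + A = A + A**2)
(L + j(-119))*(44144 + J(53)) = (39009 - 17)*(44144 + 53*(1 + 53)) = 38992*(44144 + 53*54) = 38992*(44144 + 2862) = 38992*47006 = 1832857952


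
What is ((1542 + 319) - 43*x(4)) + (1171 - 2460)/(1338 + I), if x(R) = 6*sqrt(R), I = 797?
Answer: 2870286/2135 ≈ 1344.4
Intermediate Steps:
((1542 + 319) - 43*x(4)) + (1171 - 2460)/(1338 + I) = ((1542 + 319) - 258*sqrt(4)) + (1171 - 2460)/(1338 + 797) = (1861 - 258*2) - 1289/2135 = (1861 - 43*12) - 1289*1/2135 = (1861 - 516) - 1289/2135 = 1345 - 1289/2135 = 2870286/2135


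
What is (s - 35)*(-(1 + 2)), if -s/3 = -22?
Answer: -93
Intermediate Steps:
s = 66 (s = -3*(-22) = 66)
(s - 35)*(-(1 + 2)) = (66 - 35)*(-(1 + 2)) = 31*(-1*3) = 31*(-3) = -93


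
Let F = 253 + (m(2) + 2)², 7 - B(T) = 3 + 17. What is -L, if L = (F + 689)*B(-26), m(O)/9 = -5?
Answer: 36283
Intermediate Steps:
B(T) = -13 (B(T) = 7 - (3 + 17) = 7 - 1*20 = 7 - 20 = -13)
m(O) = -45 (m(O) = 9*(-5) = -45)
F = 2102 (F = 253 + (-45 + 2)² = 253 + (-43)² = 253 + 1849 = 2102)
L = -36283 (L = (2102 + 689)*(-13) = 2791*(-13) = -36283)
-L = -1*(-36283) = 36283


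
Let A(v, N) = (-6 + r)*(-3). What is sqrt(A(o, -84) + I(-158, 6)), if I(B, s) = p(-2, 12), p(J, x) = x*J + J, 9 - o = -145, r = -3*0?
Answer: 2*I*sqrt(2) ≈ 2.8284*I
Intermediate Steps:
r = 0
o = 154 (o = 9 - 1*(-145) = 9 + 145 = 154)
p(J, x) = J + J*x (p(J, x) = J*x + J = J + J*x)
I(B, s) = -26 (I(B, s) = -2*(1 + 12) = -2*13 = -26)
A(v, N) = 18 (A(v, N) = (-6 + 0)*(-3) = -6*(-3) = 18)
sqrt(A(o, -84) + I(-158, 6)) = sqrt(18 - 26) = sqrt(-8) = 2*I*sqrt(2)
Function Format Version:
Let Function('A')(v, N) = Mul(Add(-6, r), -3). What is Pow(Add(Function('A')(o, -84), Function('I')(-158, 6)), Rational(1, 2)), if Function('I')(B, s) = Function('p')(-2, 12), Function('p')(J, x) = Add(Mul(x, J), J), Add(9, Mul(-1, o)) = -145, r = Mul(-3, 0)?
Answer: Mul(2, I, Pow(2, Rational(1, 2))) ≈ Mul(2.8284, I)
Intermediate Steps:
r = 0
o = 154 (o = Add(9, Mul(-1, -145)) = Add(9, 145) = 154)
Function('p')(J, x) = Add(J, Mul(J, x)) (Function('p')(J, x) = Add(Mul(J, x), J) = Add(J, Mul(J, x)))
Function('I')(B, s) = -26 (Function('I')(B, s) = Mul(-2, Add(1, 12)) = Mul(-2, 13) = -26)
Function('A')(v, N) = 18 (Function('A')(v, N) = Mul(Add(-6, 0), -3) = Mul(-6, -3) = 18)
Pow(Add(Function('A')(o, -84), Function('I')(-158, 6)), Rational(1, 2)) = Pow(Add(18, -26), Rational(1, 2)) = Pow(-8, Rational(1, 2)) = Mul(2, I, Pow(2, Rational(1, 2)))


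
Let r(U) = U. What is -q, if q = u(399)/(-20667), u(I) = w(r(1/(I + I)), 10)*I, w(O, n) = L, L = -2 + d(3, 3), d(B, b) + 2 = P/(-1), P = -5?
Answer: 133/6889 ≈ 0.019306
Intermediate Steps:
d(B, b) = 3 (d(B, b) = -2 - 5/(-1) = -2 - 5*(-1) = -2 + 5 = 3)
L = 1 (L = -2 + 3 = 1)
w(O, n) = 1
u(I) = I (u(I) = 1*I = I)
q = -133/6889 (q = 399/(-20667) = 399*(-1/20667) = -133/6889 ≈ -0.019306)
-q = -1*(-133/6889) = 133/6889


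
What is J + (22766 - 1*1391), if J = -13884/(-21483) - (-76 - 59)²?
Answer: 22561778/7161 ≈ 3150.6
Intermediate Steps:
J = -130504597/7161 (J = -13884*(-1/21483) - 1*(-135)² = 4628/7161 - 1*18225 = 4628/7161 - 18225 = -130504597/7161 ≈ -18224.)
J + (22766 - 1*1391) = -130504597/7161 + (22766 - 1*1391) = -130504597/7161 + (22766 - 1391) = -130504597/7161 + 21375 = 22561778/7161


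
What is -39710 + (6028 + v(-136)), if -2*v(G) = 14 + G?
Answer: -33621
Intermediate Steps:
v(G) = -7 - G/2 (v(G) = -(14 + G)/2 = -7 - G/2)
-39710 + (6028 + v(-136)) = -39710 + (6028 + (-7 - ½*(-136))) = -39710 + (6028 + (-7 + 68)) = -39710 + (6028 + 61) = -39710 + 6089 = -33621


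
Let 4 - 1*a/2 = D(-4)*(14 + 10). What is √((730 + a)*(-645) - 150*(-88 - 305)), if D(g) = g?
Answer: 30*I*√601 ≈ 735.46*I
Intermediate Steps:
a = 200 (a = 8 - (-8)*(14 + 10) = 8 - (-8)*24 = 8 - 2*(-96) = 8 + 192 = 200)
√((730 + a)*(-645) - 150*(-88 - 305)) = √((730 + 200)*(-645) - 150*(-88 - 305)) = √(930*(-645) - 150*(-393)) = √(-599850 + 58950) = √(-540900) = 30*I*√601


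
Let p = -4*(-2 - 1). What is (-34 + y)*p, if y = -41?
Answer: -900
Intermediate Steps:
p = 12 (p = -4*(-3) = 12)
(-34 + y)*p = (-34 - 41)*12 = -75*12 = -900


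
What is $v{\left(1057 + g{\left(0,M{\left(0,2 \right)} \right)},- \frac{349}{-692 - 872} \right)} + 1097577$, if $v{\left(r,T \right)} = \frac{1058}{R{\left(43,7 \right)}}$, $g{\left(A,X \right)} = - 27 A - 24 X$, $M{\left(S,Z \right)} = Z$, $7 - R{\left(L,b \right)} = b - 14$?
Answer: $\frac{7683568}{7} \approx 1.0977 \cdot 10^{6}$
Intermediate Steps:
$R{\left(L,b \right)} = 21 - b$ ($R{\left(L,b \right)} = 7 - \left(b - 14\right) = 7 - \left(-14 + b\right) = 21 - b$)
$v{\left(r,T \right)} = \frac{529}{7}$ ($v{\left(r,T \right)} = \frac{1058}{21 - 7} = \frac{1058}{14} = 1058 \cdot \frac{1}{14} = \frac{529}{7}$)
$v{\left(1057 + g{\left(0,M{\left(0,2 \right)} \right)},- \frac{349}{-692 - 872} \right)} + 1097577 = \frac{529}{7} + 1097577 = \frac{7683568}{7}$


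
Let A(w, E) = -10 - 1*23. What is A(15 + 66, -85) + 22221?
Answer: 22188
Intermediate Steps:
A(w, E) = -33 (A(w, E) = -10 - 23 = -33)
A(15 + 66, -85) + 22221 = -33 + 22221 = 22188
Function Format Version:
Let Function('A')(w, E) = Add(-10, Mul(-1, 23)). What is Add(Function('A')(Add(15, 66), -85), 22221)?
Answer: 22188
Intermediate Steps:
Function('A')(w, E) = -33 (Function('A')(w, E) = Add(-10, -23) = -33)
Add(Function('A')(Add(15, 66), -85), 22221) = Add(-33, 22221) = 22188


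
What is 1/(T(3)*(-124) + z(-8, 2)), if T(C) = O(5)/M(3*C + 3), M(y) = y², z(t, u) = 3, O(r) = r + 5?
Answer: -18/101 ≈ -0.17822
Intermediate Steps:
O(r) = 5 + r
T(C) = 10/(3 + 3*C)² (T(C) = (5 + 5)/((3*C + 3)²) = 10/((3 + 3*C)²) = 10/(3 + 3*C)²)
1/(T(3)*(-124) + z(-8, 2)) = 1/((10/(9*(1 + 3)²))*(-124) + 3) = 1/(((10/9)/4²)*(-124) + 3) = 1/(((10/9)*(1/16))*(-124) + 3) = 1/((5/72)*(-124) + 3) = 1/(-155/18 + 3) = 1/(-101/18) = -18/101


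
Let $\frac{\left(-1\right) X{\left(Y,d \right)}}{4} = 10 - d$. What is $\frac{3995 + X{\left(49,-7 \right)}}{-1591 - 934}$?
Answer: $- \frac{3927}{2525} \approx -1.5552$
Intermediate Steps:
$X{\left(Y,d \right)} = -40 + 4 d$ ($X{\left(Y,d \right)} = - 4 \left(10 - d\right) = -40 + 4 d$)
$\frac{3995 + X{\left(49,-7 \right)}}{-1591 - 934} = \frac{3995 + \left(-40 + 4 \left(-7\right)\right)}{-1591 - 934} = \frac{3995 - 68}{-2525} = \left(3995 - 68\right) \left(- \frac{1}{2525}\right) = 3927 \left(- \frac{1}{2525}\right) = - \frac{3927}{2525}$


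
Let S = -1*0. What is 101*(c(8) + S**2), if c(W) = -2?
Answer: -202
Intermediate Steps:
S = 0
101*(c(8) + S**2) = 101*(-2 + 0**2) = 101*(-2 + 0) = 101*(-2) = -202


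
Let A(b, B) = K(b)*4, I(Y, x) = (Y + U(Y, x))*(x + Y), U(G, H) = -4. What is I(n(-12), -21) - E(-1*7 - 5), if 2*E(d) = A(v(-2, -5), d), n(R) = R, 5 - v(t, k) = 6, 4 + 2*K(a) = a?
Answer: 533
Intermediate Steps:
K(a) = -2 + a/2
v(t, k) = -1 (v(t, k) = 5 - 1*6 = 5 - 6 = -1)
I(Y, x) = (-4 + Y)*(Y + x) (I(Y, x) = (Y - 4)*(x + Y) = (-4 + Y)*(Y + x))
A(b, B) = -8 + 2*b (A(b, B) = (-2 + b/2)*4 = -8 + 2*b)
E(d) = -5 (E(d) = (-8 + 2*(-1))/2 = (-8 - 2)/2 = (1/2)*(-10) = -5)
I(n(-12), -21) - E(-1*7 - 5) = ((-12)**2 - 4*(-12) - 4*(-21) - 12*(-21)) - 1*(-5) = (144 + 48 + 84 + 252) + 5 = 528 + 5 = 533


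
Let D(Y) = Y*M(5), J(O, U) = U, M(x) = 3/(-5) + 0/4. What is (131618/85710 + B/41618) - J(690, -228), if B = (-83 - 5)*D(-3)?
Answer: 40937903165/178353939 ≈ 229.53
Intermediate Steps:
M(x) = -⅗ (M(x) = 3*(-⅕) + 0*(¼) = -⅗ + 0 = -⅗)
D(Y) = -3*Y/5 (D(Y) = Y*(-⅗) = -3*Y/5)
B = -792/5 (B = (-83 - 5)*(-⅗*(-3)) = -88*9/5 = -792/5 ≈ -158.40)
(131618/85710 + B/41618) - J(690, -228) = (131618/85710 - 792/5/41618) - 1*(-228) = (131618*(1/85710) - 792/5*1/41618) + 228 = (65809/42855 - 396/104045) + 228 = 273205073/178353939 + 228 = 40937903165/178353939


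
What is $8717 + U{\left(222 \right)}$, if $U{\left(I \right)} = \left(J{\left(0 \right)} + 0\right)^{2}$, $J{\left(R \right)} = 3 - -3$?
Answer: $8753$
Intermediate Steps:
$J{\left(R \right)} = 6$ ($J{\left(R \right)} = 3 + 3 = 6$)
$U{\left(I \right)} = 36$ ($U{\left(I \right)} = \left(6 + 0\right)^{2} = 6^{2} = 36$)
$8717 + U{\left(222 \right)} = 8717 + 36 = 8753$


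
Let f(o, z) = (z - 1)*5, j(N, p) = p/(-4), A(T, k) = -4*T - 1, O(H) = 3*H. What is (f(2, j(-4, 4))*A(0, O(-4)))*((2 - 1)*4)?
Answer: 40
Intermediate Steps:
A(T, k) = -1 - 4*T
j(N, p) = -p/4 (j(N, p) = p*(-¼) = -p/4)
f(o, z) = -5 + 5*z (f(o, z) = (-1 + z)*5 = -5 + 5*z)
(f(2, j(-4, 4))*A(0, O(-4)))*((2 - 1)*4) = ((-5 + 5*(-¼*4))*(-1 - 4*0))*((2 - 1)*4) = ((-5 + 5*(-1))*(-1 + 0))*(1*4) = ((-5 - 5)*(-1))*4 = -10*(-1)*4 = 10*4 = 40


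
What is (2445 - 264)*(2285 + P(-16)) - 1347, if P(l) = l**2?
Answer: 5540574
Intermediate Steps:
(2445 - 264)*(2285 + P(-16)) - 1347 = (2445 - 264)*(2285 + (-16)**2) - 1347 = 2181*(2285 + 256) - 1347 = 2181*2541 - 1347 = 5541921 - 1347 = 5540574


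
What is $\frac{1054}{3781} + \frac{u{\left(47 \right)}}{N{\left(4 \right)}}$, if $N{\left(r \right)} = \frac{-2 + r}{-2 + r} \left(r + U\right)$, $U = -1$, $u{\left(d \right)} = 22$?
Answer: $\frac{86344}{11343} \approx 7.6121$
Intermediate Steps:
$N{\left(r \right)} = -1 + r$ ($N{\left(r \right)} = \frac{-2 + r}{-2 + r} \left(r - 1\right) = 1 \left(-1 + r\right) = -1 + r$)
$\frac{1054}{3781} + \frac{u{\left(47 \right)}}{N{\left(4 \right)}} = \frac{1054}{3781} + \frac{22}{-1 + 4} = 1054 \cdot \frac{1}{3781} + \frac{22}{3} = \frac{1054}{3781} + 22 \cdot \frac{1}{3} = \frac{1054}{3781} + \frac{22}{3} = \frac{86344}{11343}$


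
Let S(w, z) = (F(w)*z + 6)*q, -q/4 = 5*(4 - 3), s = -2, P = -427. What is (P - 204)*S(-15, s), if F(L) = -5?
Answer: 201920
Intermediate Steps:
q = -20 (q = -20*(4 - 3) = -20 ≈ -20.000)
S(w, z) = -120 + 100*z (S(w, z) = (-5*z + 6)*(-20) = (6 - 5*z)*(-20) = -120 + 100*z)
(P - 204)*S(-15, s) = (-427 - 204)*(-120 + 100*(-2)) = -631*(-120 - 200) = -631*(-320) = 201920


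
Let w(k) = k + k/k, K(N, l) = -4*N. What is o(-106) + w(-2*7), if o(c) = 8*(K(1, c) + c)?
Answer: -893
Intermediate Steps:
w(k) = 1 + k (w(k) = k + 1 = 1 + k)
o(c) = -32 + 8*c (o(c) = 8*(-4*1 + c) = 8*(-4 + c) = -32 + 8*c)
o(-106) + w(-2*7) = (-32 + 8*(-106)) + (1 - 2*7) = (-32 - 848) + (1 - 14) = -880 - 13 = -893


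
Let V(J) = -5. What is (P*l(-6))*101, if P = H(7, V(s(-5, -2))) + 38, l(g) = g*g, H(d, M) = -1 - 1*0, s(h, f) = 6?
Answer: 134532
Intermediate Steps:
H(d, M) = -1 (H(d, M) = -1 + 0 = -1)
l(g) = g**2
P = 37 (P = -1 + 38 = 37)
(P*l(-6))*101 = (37*(-6)**2)*101 = (37*36)*101 = 1332*101 = 134532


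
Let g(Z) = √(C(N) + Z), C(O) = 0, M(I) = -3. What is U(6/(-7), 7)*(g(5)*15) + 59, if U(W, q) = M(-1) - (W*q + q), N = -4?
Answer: 59 - 60*√5 ≈ -75.164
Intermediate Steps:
g(Z) = √Z (g(Z) = √(0 + Z) = √Z)
U(W, q) = -3 - q - W*q (U(W, q) = -3 - (W*q + q) = -3 - (q + W*q) = -3 + (-q - W*q) = -3 - q - W*q)
U(6/(-7), 7)*(g(5)*15) + 59 = (-3 - 1*7 - 1*6/(-7)*7)*(√5*15) + 59 = (-3 - 7 - 1*6*(-⅐)*7)*(15*√5) + 59 = (-3 - 7 - 1*(-6/7)*7)*(15*√5) + 59 = (-3 - 7 + 6)*(15*√5) + 59 = -60*√5 + 59 = 59 - 60*√5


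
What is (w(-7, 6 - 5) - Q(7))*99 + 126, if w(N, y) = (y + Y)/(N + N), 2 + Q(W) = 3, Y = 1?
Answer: 90/7 ≈ 12.857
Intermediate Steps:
Q(W) = 1 (Q(W) = -2 + 3 = 1)
w(N, y) = (1 + y)/(2*N) (w(N, y) = (y + 1)/(N + N) = (1 + y)/((2*N)) = (1 + y)*(1/(2*N)) = (1 + y)/(2*N))
(w(-7, 6 - 5) - Q(7))*99 + 126 = ((½)*(1 + (6 - 5))/(-7) - 1*1)*99 + 126 = ((½)*(-⅐)*(1 + 1) - 1)*99 + 126 = ((½)*(-⅐)*2 - 1)*99 + 126 = (-⅐ - 1)*99 + 126 = -8/7*99 + 126 = -792/7 + 126 = 90/7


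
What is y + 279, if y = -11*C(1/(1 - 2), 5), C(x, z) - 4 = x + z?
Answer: 191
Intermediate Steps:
C(x, z) = 4 + x + z (C(x, z) = 4 + (x + z) = 4 + x + z)
y = -88 (y = -11*(4 + 1/(1 - 2) + 5) = -11*(4 + 1/(-1) + 5) = -11*(4 - 1 + 5) = -11*8 = -88)
y + 279 = -88 + 279 = 191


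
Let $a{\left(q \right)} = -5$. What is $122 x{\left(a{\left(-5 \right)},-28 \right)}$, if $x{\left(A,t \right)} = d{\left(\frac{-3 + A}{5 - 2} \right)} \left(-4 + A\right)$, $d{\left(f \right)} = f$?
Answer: $2928$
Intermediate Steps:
$x{\left(A,t \right)} = \left(-1 + \frac{A}{3}\right) \left(-4 + A\right)$ ($x{\left(A,t \right)} = \frac{-3 + A}{5 - 2} \left(-4 + A\right) = \frac{-3 + A}{3} \left(-4 + A\right) = \left(-3 + A\right) \frac{1}{3} \left(-4 + A\right) = \left(-1 + \frac{A}{3}\right) \left(-4 + A\right)$)
$122 x{\left(a{\left(-5 \right)},-28 \right)} = 122 \frac{\left(-4 - 5\right) \left(-3 - 5\right)}{3} = 122 \cdot \frac{1}{3} \left(-9\right) \left(-8\right) = 122 \cdot 24 = 2928$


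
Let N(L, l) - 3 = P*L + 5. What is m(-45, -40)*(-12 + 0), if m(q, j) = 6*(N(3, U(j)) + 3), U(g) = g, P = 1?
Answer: -1008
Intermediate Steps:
N(L, l) = 8 + L (N(L, l) = 3 + (1*L + 5) = 3 + (L + 5) = 3 + (5 + L) = 8 + L)
m(q, j) = 84 (m(q, j) = 6*((8 + 3) + 3) = 6*(11 + 3) = 6*14 = 84)
m(-45, -40)*(-12 + 0) = 84*(-12 + 0) = 84*(-12) = -1008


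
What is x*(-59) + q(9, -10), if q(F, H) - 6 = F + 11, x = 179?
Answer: -10535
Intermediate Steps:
q(F, H) = 17 + F (q(F, H) = 6 + (F + 11) = 6 + (11 + F) = 17 + F)
x*(-59) + q(9, -10) = 179*(-59) + (17 + 9) = -10561 + 26 = -10535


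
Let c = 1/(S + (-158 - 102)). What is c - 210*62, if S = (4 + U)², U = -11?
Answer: -2747221/211 ≈ -13020.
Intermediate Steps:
S = 49 (S = (4 - 11)² = (-7)² = 49)
c = -1/211 (c = 1/(49 + (-158 - 102)) = 1/(49 - 260) = 1/(-211) = -1/211 ≈ -0.0047393)
c - 210*62 = -1/211 - 210*62 = -1/211 - 13020 = -2747221/211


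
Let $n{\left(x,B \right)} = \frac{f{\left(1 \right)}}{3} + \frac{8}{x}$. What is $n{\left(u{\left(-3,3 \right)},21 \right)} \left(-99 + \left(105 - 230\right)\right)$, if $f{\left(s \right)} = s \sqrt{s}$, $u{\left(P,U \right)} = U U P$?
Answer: $- \frac{224}{27} \approx -8.2963$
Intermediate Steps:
$u{\left(P,U \right)} = P U^{2}$ ($u{\left(P,U \right)} = U^{2} P = P U^{2}$)
$f{\left(s \right)} = s^{\frac{3}{2}}$
$n{\left(x,B \right)} = \frac{1}{3} + \frac{8}{x}$ ($n{\left(x,B \right)} = \frac{1^{\frac{3}{2}}}{3} + \frac{8}{x} = 1 \cdot \frac{1}{3} + \frac{8}{x} = \frac{1}{3} + \frac{8}{x}$)
$n{\left(u{\left(-3,3 \right)},21 \right)} \left(-99 + \left(105 - 230\right)\right) = \frac{24 - 3 \cdot 3^{2}}{3 \left(- 3 \cdot 3^{2}\right)} \left(-99 + \left(105 - 230\right)\right) = \frac{24 - 27}{3 \left(\left(-3\right) 9\right)} \left(-99 + \left(105 - 230\right)\right) = \frac{24 - 27}{3 \left(-27\right)} \left(-99 - 125\right) = \frac{1}{3} \left(- \frac{1}{27}\right) \left(-3\right) \left(-224\right) = \frac{1}{27} \left(-224\right) = - \frac{224}{27}$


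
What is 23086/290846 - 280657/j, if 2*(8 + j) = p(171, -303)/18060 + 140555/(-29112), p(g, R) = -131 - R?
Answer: 83172611790558703/3084776807543 ≈ 26962.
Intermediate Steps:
j = -21212441/2037840 (j = -8 + ((-131 - 1*(-303))/18060 + 140555/(-29112))/2 = -8 + ((-131 + 303)*(1/18060) + 140555*(-1/29112))/2 = -8 + (172*(1/18060) - 140555/29112)/2 = -8 + (1/105 - 140555/29112)/2 = -8 + (½)*(-4909721/1018920) = -8 - 4909721/2037840 = -21212441/2037840 ≈ -10.409)
23086/290846 - 280657/j = 23086/290846 - 280657/(-21212441/2037840) = 23086*(1/290846) - 280657*(-2037840/21212441) = 11543/145423 + 571934060880/21212441 = 83172611790558703/3084776807543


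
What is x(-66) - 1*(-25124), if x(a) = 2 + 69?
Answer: 25195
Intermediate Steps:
x(a) = 71
x(-66) - 1*(-25124) = 71 - 1*(-25124) = 71 + 25124 = 25195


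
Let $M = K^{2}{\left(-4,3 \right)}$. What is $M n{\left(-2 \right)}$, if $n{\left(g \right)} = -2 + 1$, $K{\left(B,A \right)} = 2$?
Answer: $-4$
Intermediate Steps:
$n{\left(g \right)} = -1$
$M = 4$ ($M = 2^{2} = 4$)
$M n{\left(-2 \right)} = 4 \left(-1\right) = -4$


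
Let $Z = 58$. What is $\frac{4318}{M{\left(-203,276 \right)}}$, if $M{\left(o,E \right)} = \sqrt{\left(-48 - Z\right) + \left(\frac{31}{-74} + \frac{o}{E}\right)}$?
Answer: $- \frac{8636 i \sqrt{2793648333}}{1094261} \approx - 417.14 i$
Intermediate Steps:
$M{\left(o,E \right)} = \sqrt{- \frac{7875}{74} + \frac{o}{E}}$ ($M{\left(o,E \right)} = \sqrt{\left(-48 - 58\right) + \left(\frac{31}{-74} + \frac{o}{E}\right)} = \sqrt{\left(-48 - 58\right) + \left(31 \left(- \frac{1}{74}\right) + \frac{o}{E}\right)} = \sqrt{-106 - \left(\frac{31}{74} - \frac{o}{E}\right)} = \sqrt{- \frac{7875}{74} + \frac{o}{E}}$)
$\frac{4318}{M{\left(-203,276 \right)}} = \frac{4318}{\frac{1}{74} \sqrt{-582750 + 5476 \left(-203\right) \frac{1}{276}}} = \frac{4318}{\frac{1}{74} \sqrt{-582750 - \frac{277907}{69}}} = \frac{4318}{\frac{1}{74} \sqrt{- \frac{40487657}{69}}} = \frac{4318}{\frac{1}{74} \frac{i \sqrt{2793648333}}{69}} = \frac{4318}{\frac{1}{5106} i \sqrt{2793648333}} = 4318 \left(- \frac{2 i \sqrt{2793648333}}{1094261}\right) = - \frac{8636 i \sqrt{2793648333}}{1094261}$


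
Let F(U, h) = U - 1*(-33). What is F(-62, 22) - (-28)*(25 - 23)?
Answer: 27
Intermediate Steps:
F(U, h) = 33 + U (F(U, h) = U + 33 = 33 + U)
F(-62, 22) - (-28)*(25 - 23) = (33 - 62) - (-28)*(25 - 23) = -29 - (-28)*2 = -29 - 1*(-56) = -29 + 56 = 27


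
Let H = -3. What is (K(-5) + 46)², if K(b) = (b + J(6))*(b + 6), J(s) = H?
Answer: 1444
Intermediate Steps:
J(s) = -3
K(b) = (-3 + b)*(6 + b) (K(b) = (b - 3)*(b + 6) = (-3 + b)*(6 + b))
(K(-5) + 46)² = ((-18 + (-5)² + 3*(-5)) + 46)² = ((-18 + 25 - 15) + 46)² = (-8 + 46)² = 38² = 1444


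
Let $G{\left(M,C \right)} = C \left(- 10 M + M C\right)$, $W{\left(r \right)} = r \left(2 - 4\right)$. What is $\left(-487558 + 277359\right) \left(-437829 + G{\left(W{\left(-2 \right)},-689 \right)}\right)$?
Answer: $-312905384385$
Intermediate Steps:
$W{\left(r \right)} = - 2 r$ ($W{\left(r \right)} = r \left(-2\right) = - 2 r$)
$G{\left(M,C \right)} = C \left(- 10 M + C M\right)$
$\left(-487558 + 277359\right) \left(-437829 + G{\left(W{\left(-2 \right)},-689 \right)}\right) = \left(-487558 + 277359\right) \left(-437829 - 689 \left(\left(-2\right) \left(-2\right)\right) \left(-10 - 689\right)\right) = - 210199 \left(-437829 - 2756 \left(-699\right)\right) = - 210199 \left(-437829 + 1926444\right) = \left(-210199\right) 1488615 = -312905384385$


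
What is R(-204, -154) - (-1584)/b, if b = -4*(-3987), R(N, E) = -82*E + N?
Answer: 5503876/443 ≈ 12424.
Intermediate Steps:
R(N, E) = N - 82*E
b = 15948
R(-204, -154) - (-1584)/b = (-204 - 82*(-154)) - (-1584)/15948 = (-204 + 12628) - (-1584)/15948 = 12424 - 1*(-44/443) = 12424 + 44/443 = 5503876/443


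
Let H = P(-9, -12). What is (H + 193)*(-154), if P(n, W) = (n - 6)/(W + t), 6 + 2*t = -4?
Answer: -507584/17 ≈ -29858.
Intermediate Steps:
t = -5 (t = -3 + (½)*(-4) = -3 - 2 = -5)
P(n, W) = (-6 + n)/(-5 + W) (P(n, W) = (n - 6)/(W - 5) = (-6 + n)/(-5 + W))
H = 15/17 (H = (-6 - 9)/(-5 - 12) = -15/(-17) = -1/17*(-15) = 15/17 ≈ 0.88235)
(H + 193)*(-154) = (15/17 + 193)*(-154) = (3296/17)*(-154) = -507584/17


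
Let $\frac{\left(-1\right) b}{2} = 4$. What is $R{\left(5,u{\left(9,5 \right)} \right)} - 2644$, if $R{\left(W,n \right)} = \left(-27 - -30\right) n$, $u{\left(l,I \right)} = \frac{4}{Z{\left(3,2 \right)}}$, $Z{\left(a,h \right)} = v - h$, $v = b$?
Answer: $- \frac{13226}{5} \approx -2645.2$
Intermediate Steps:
$b = -8$ ($b = \left(-2\right) 4 = -8$)
$v = -8$
$Z{\left(a,h \right)} = -8 - h$
$u{\left(l,I \right)} = - \frac{2}{5}$ ($u{\left(l,I \right)} = \frac{4}{-8 - 2} = \frac{4}{-10} = 4 \left(- \frac{1}{10}\right) = - \frac{2}{5}$)
$R{\left(W,n \right)} = 3 n$ ($R{\left(W,n \right)} = \left(-27 + 30\right) n = 3 n$)
$R{\left(5,u{\left(9,5 \right)} \right)} - 2644 = 3 \left(- \frac{2}{5}\right) - 2644 = - \frac{6}{5} - 2644 = - \frac{13226}{5}$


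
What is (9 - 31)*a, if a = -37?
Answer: 814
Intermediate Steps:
(9 - 31)*a = (9 - 31)*(-37) = -22*(-37) = 814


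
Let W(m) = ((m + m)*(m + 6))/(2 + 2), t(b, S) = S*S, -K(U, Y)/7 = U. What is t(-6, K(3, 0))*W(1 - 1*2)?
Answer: -2205/2 ≈ -1102.5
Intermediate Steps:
K(U, Y) = -7*U
t(b, S) = S²
W(m) = m*(6 + m)/2 (W(m) = ((2*m)*(6 + m))/4 = (2*m*(6 + m))*(¼) = m*(6 + m)/2)
t(-6, K(3, 0))*W(1 - 1*2) = (-7*3)²*((1 - 1*2)*(6 + (1 - 1*2))/2) = (-21)²*((1 - 2)*(6 + (1 - 2))/2) = 441*((½)*(-1)*(6 - 1)) = 441*((½)*(-1)*5) = 441*(-5/2) = -2205/2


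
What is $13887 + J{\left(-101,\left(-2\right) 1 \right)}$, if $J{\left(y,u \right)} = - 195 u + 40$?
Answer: $14317$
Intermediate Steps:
$J{\left(y,u \right)} = 40 - 195 u$
$13887 + J{\left(-101,\left(-2\right) 1 \right)} = 13887 - \left(-40 + 195 \left(\left(-2\right) 1\right)\right) = 13887 + \left(40 - -390\right) = 13887 + \left(40 + 390\right) = 13887 + 430 = 14317$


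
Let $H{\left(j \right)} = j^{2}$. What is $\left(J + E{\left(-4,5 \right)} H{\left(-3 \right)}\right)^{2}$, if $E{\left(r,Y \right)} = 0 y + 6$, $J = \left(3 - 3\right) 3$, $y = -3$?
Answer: $2916$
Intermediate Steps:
$J = 0$ ($J = 0 \cdot 3 = 0$)
$E{\left(r,Y \right)} = 6$ ($E{\left(r,Y \right)} = 0 \left(-3\right) + 6 = 0 + 6 = 6$)
$\left(J + E{\left(-4,5 \right)} H{\left(-3 \right)}\right)^{2} = \left(0 + 6 \left(-3\right)^{2}\right)^{2} = \left(0 + 6 \cdot 9\right)^{2} = \left(0 + 54\right)^{2} = 54^{2} = 2916$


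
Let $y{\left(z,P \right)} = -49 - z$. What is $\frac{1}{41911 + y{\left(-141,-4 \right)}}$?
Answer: $\frac{1}{42003} \approx 2.3808 \cdot 10^{-5}$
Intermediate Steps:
$\frac{1}{41911 + y{\left(-141,-4 \right)}} = \frac{1}{41911 - -92} = \frac{1}{41911 + \left(-49 + 141\right)} = \frac{1}{41911 + 92} = \frac{1}{42003}$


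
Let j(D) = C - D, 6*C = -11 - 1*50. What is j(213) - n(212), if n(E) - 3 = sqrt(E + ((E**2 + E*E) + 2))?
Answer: -1357/6 - sqrt(90102) ≈ -526.34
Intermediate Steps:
C = -61/6 (C = (-11 - 1*50)/6 = (-11 - 50)/6 = (1/6)*(-61) = -61/6 ≈ -10.167)
n(E) = 3 + sqrt(2 + E + 2*E**2) (n(E) = 3 + sqrt(E + ((E**2 + E*E) + 2)) = 3 + sqrt(E + ((E**2 + E**2) + 2)) = 3 + sqrt(E + (2*E**2 + 2)) = 3 + sqrt(E + (2 + 2*E**2)) = 3 + sqrt(2 + E + 2*E**2))
j(D) = -61/6 - D
j(213) - n(212) = (-61/6 - 1*213) - (3 + sqrt(2 + 212 + 2*212**2)) = (-61/6 - 213) - (3 + sqrt(2 + 212 + 2*44944)) = -1339/6 - (3 + sqrt(2 + 212 + 89888)) = -1339/6 - (3 + sqrt(90102)) = -1339/6 + (-3 - sqrt(90102)) = -1357/6 - sqrt(90102)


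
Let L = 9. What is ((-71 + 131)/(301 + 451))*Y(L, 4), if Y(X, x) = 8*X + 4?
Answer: 285/47 ≈ 6.0638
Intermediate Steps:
Y(X, x) = 4 + 8*X
((-71 + 131)/(301 + 451))*Y(L, 4) = ((-71 + 131)/(301 + 451))*(4 + 8*9) = (60/752)*(4 + 72) = (60*(1/752))*76 = (15/188)*76 = 285/47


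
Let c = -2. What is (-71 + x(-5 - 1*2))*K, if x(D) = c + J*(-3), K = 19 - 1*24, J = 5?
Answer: 440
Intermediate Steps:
K = -5 (K = 19 - 24 = -5)
x(D) = -17 (x(D) = -2 + 5*(-3) = -2 - 15 = -17)
(-71 + x(-5 - 1*2))*K = (-71 - 17)*(-5) = -88*(-5) = 440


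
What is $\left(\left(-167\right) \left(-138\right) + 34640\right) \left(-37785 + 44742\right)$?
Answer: $401321502$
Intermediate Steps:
$\left(\left(-167\right) \left(-138\right) + 34640\right) \left(-37785 + 44742\right) = \left(23046 + 34640\right) 6957 = 57686 \cdot 6957 = 401321502$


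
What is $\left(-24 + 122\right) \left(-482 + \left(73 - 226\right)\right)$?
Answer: $-62230$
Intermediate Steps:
$\left(-24 + 122\right) \left(-482 + \left(73 - 226\right)\right) = 98 \left(-482 - 153\right) = 98 \left(-635\right) = -62230$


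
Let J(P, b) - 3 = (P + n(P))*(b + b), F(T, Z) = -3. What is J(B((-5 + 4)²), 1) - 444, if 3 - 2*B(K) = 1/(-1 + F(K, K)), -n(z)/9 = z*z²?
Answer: -131837/256 ≈ -514.99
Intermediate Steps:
n(z) = -9*z³ (n(z) = -9*z*z² = -9*z³)
B(K) = 13/8 (B(K) = 3/2 - 1/(2*(-1 - 3)) = 3/2 - ½/(-4) = 3/2 - ½*(-¼) = 3/2 + ⅛ = 13/8)
J(P, b) = 3 + 2*b*(P - 9*P³) (J(P, b) = 3 + (P - 9*P³)*(b + b) = 3 + (P - 9*P³)*(2*b) = 3 + 2*b*(P - 9*P³))
J(B((-5 + 4)²), 1) - 444 = (3 - 18*1*(13/8)³ + 2*(13/8)*1) - 444 = (3 - 18*1*2197/512 + 13/4) - 444 = (3 - 19773/256 + 13/4) - 444 = -18173/256 - 444 = -131837/256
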